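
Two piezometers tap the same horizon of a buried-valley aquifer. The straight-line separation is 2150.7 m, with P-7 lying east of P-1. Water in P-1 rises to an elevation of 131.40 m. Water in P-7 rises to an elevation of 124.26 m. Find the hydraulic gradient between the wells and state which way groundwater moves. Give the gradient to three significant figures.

Total head at P-1: h = 131.40 m (water level in the piezometer is the total head).
Total head at P-7: h = 124.26 m (water level in the piezometer is the total head).
Head difference: h(P-1) − h(P-7) = 131.40 − 124.26 = 7.14 m.
Hydraulic gradient: i = |Δh| / L = 7.14 / 2150.7 = 0.00332.
Flow is from higher to lower head: from P-1 toward P-7, i.e. toward the east.

i ≈ 0.00332; groundwater flows toward the east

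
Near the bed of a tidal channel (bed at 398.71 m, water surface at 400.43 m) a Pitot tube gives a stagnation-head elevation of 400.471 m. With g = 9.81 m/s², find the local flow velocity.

v ≈ 0.897 m/s

Near the bed, under hydrostatic conditions, the piezometric head (z + ψ) equals the free-surface elevation, 400.43 m.
Velocity head = total − piezometric = 400.471 − 400.43 = 0.041 m.
v = √(2g·h_v) = √(2 × 9.81 × 0.041) = 0.897 m/s.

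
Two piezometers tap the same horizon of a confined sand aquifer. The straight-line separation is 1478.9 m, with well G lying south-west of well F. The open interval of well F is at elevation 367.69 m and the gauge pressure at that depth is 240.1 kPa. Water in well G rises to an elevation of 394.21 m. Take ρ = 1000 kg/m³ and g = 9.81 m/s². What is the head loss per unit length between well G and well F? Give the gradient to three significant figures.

i ≈ 0.00138 m/m

Pressure head at well F: ψ = P/(ρg) = 240.1×1000 / (1000 × 9.81) = 24.48 m.
Total head at well F: h = z + ψ = 367.69 + 24.48 = 392.17 m.
Total head at well G: h = 394.21 m (water level in the piezometer is the total head).
Head difference: h(well F) − h(well G) = 392.17 − 394.21 = -2.04 m.
Hydraulic gradient: i = |Δh| / L = 2.04 / 1478.9 = 0.00138.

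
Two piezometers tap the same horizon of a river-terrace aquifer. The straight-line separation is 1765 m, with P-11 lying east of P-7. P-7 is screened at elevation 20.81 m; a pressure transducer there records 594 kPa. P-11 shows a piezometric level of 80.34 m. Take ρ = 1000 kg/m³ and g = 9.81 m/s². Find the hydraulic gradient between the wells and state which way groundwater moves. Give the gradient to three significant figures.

i ≈ 0.000578; groundwater flows toward the east

Pressure head at P-7: ψ = P/(ρg) = 594×1000 / (1000 × 9.81) = 60.55 m.
Total head at P-7: h = z + ψ = 20.81 + 60.55 = 81.36 m.
Total head at P-11: h = 80.34 m (water level in the piezometer is the total head).
Head difference: h(P-7) − h(P-11) = 81.36 − 80.34 = 1.02 m.
Hydraulic gradient: i = |Δh| / L = 1.02 / 1765 = 0.000578.
Flow is from higher to lower head: from P-7 toward P-11, i.e. toward the east.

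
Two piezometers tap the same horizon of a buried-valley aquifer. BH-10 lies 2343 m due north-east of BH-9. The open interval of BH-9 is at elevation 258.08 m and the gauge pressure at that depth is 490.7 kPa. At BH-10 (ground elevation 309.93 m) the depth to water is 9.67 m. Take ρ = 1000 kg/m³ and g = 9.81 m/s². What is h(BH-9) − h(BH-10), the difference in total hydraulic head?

Δh ≈ 7.84 m

Pressure head at BH-9: ψ = P/(ρg) = 490.7×1000 / (1000 × 9.81) = 50.02 m.
Total head at BH-9: h = z + ψ = 258.08 + 50.02 = 308.10 m.
Total head at BH-10: h = 309.93 − 9.67 = 300.26 m.
Head difference: h(BH-9) − h(BH-10) = 308.10 − 300.26 = 7.84 m.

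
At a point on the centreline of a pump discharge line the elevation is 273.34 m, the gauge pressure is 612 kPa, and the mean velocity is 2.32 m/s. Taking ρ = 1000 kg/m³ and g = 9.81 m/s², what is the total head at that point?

Pressure head ψ = P/(ρg) = 612×1000 / (1000 × 9.81) = 62.39 m.
Velocity head = v²/(2g) = 2.32² / (2 × 9.81) = 0.274 m.
h = z + ψ + v²/(2g) = 273.34 + 62.39 + 0.274 = 336.00 m.

h ≈ 336.00 m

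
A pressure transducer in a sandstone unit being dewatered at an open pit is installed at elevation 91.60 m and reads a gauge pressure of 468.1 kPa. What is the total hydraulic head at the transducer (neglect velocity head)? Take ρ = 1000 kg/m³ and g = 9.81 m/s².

h ≈ 139.32 m

ψ = P/(ρg) = 468.1×1000 / (1000 × 9.81) = 47.72 m.
h = z + ψ = 91.60 + 47.72 = 139.32 m.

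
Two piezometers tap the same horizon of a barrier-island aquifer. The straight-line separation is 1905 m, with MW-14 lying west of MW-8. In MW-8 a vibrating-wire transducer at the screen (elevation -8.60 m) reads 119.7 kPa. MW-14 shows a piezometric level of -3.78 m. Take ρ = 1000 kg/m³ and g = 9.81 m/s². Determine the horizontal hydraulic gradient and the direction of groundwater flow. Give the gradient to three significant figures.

i ≈ 0.00387; groundwater flows toward the west

Pressure head at MW-8: ψ = P/(ρg) = 119.7×1000 / (1000 × 9.81) = 12.20 m.
Total head at MW-8: h = z + ψ = -8.60 + 12.20 = 3.60 m.
Total head at MW-14: h = -3.78 m (water level in the piezometer is the total head).
Head difference: h(MW-8) − h(MW-14) = 3.60 − (-3.78) = 7.38 m.
Hydraulic gradient: i = |Δh| / L = 7.38 / 1905 = 0.00387.
Flow is from higher to lower head: from MW-8 toward MW-14, i.e. toward the west.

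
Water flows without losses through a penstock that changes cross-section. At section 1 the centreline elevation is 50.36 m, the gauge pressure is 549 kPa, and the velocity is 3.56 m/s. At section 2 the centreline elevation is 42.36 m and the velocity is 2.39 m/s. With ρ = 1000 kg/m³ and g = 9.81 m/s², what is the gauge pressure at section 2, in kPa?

Pressure head at 1: ψ₁ = P₁/(ρg) = 549×1000 / (1000 × 9.81) = 55.96 m.
Velocity heads: v₁²/2g = 3.56²/19.62 = 0.646 m; v₂²/2g = 2.39²/19.62 = 0.291 m.
Total head H = z₁ + ψ₁ + v₁²/2g = 50.36 + 55.96 + 0.646 = 106.97 m.
ψ₂ = H − z₂ − v₂²/2g = 106.97 − 42.36 − 0.291 = 64.32 m.
P₂ = ρgψ₂ = 1000 × 9.81 × 64.32 ≈ 631 kPa.

P₂ ≈ 631 kPa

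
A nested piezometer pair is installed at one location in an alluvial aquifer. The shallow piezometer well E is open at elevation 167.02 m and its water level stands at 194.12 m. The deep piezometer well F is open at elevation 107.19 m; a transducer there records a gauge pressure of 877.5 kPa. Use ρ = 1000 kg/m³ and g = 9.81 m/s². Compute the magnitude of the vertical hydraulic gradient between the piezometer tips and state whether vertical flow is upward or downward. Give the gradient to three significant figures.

Total head at well E: h = 194.12 m (water level in the standpipe).
Pressure head at well F: ψ = P/(ρg) = 877.5×1000 / (1000 × 9.81) = 89.45 m.
Total head at well F: h = z + ψ = 107.19 + 89.45 = 196.64 m.
Δh = h(well E) − h(well F) = 194.12 − 196.64 = -2.52 m.
Vertical separation Δz = 167.02 − 107.19 = 59.83 m.
|i_v| = |Δh| / Δz = 2.52 / 59.83 = 0.0421.
Head is higher in the deep piezometer, so vertical flow is upward (discharge condition).

|i_v| ≈ 0.0421; vertical flow is upward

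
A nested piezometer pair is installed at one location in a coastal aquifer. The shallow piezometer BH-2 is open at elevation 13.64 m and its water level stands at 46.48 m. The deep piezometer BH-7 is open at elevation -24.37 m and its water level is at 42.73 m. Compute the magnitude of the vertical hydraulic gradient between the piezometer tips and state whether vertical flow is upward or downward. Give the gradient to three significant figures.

|i_v| ≈ 0.0987; vertical flow is downward

Total head at BH-2: h = 46.48 m (water level in the standpipe).
Total head at BH-7: h = 42.73 m.
Δh = h(BH-2) − h(BH-7) = 46.48 − 42.73 = 3.75 m.
Vertical separation Δz = 13.64 − (-24.37) = 38.01 m.
|i_v| = |Δh| / Δz = 3.75 / 38.01 = 0.0987.
Head is higher in the shallow piezometer, so vertical flow is downward (recharge condition).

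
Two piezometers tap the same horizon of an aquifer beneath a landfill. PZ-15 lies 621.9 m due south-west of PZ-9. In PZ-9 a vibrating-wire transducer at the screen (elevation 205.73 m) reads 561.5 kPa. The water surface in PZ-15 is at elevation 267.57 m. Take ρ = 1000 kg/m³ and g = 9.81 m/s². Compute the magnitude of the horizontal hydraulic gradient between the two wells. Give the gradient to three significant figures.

i ≈ 0.00740

Pressure head at PZ-9: ψ = P/(ρg) = 561.5×1000 / (1000 × 9.81) = 57.24 m.
Total head at PZ-9: h = z + ψ = 205.73 + 57.24 = 262.97 m.
Total head at PZ-15: h = 267.57 m (water level in the piezometer is the total head).
Head difference: h(PZ-9) − h(PZ-15) = 262.97 − 267.57 = -4.60 m.
Hydraulic gradient: i = |Δh| / L = 4.60 / 621.9 = 0.00740.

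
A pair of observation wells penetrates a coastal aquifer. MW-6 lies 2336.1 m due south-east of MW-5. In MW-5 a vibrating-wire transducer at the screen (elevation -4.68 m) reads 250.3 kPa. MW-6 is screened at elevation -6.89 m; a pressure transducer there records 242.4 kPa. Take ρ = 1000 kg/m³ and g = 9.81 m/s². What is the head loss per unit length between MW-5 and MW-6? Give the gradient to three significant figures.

i ≈ 0.00129 m/m

Pressure head at MW-5: ψ = P/(ρg) = 250.3×1000 / (1000 × 9.81) = 25.51 m.
Total head at MW-5: h = z + ψ = -4.68 + 25.51 = 20.83 m.
Pressure head at MW-6: ψ = P/(ρg) = 242.4×1000 / (1000 × 9.81) = 24.71 m.
Total head at MW-6: h = z + ψ = -6.89 + 24.71 = 17.82 m.
Head difference: h(MW-5) − h(MW-6) = 20.83 − 17.82 = 3.01 m.
Hydraulic gradient: i = |Δh| / L = 3.01 / 2336.1 = 0.00129.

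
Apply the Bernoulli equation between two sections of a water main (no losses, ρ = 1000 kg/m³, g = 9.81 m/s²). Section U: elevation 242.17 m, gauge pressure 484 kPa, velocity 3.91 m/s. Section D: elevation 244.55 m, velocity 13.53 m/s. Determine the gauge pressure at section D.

Pressure head at U: ψ₁ = P₁/(ρg) = 484×1000 / (1000 × 9.81) = 49.34 m.
Velocity heads: v₁²/2g = 3.91²/19.62 = 0.779 m; v₂²/2g = 13.53²/19.62 = 9.330 m.
Total head H = z₁ + ψ₁ + v₁²/2g = 242.17 + 49.34 + 0.779 = 292.29 m.
ψ₂ = H − z₂ − v₂²/2g = 292.29 − 244.55 − 9.330 = 38.41 m.
P₂ = ρgψ₂ = 1000 × 9.81 × 38.41 ≈ 377 kPa.

P₂ ≈ 377 kPa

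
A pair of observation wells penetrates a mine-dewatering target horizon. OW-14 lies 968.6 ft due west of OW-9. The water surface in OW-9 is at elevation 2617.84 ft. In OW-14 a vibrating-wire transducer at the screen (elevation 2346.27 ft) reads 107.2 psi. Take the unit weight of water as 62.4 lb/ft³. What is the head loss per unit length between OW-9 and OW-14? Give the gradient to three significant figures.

Total head at OW-9: h = 2617.84 ft (water level in the piezometer is the total head).
Pressure head at OW-14: ψ = 144·P/γ = 144 × 107.2 / 62.4 = 247.38 ft.
Total head at OW-14: h = z + ψ = 2346.27 + 247.38 = 2593.65 ft.
Head difference: h(OW-9) − h(OW-14) = 2617.84 − 2593.65 = 24.19 ft.
Hydraulic gradient: i = |Δh| / L = 24.19 / 968.6 = 0.0250.

i ≈ 0.0250 ft/ft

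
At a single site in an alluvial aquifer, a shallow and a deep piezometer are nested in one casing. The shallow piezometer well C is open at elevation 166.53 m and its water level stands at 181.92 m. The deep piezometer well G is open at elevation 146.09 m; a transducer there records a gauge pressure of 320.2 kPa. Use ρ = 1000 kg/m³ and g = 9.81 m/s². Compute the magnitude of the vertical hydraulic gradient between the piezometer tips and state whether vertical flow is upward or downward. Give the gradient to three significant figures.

|i_v| ≈ 0.156; vertical flow is downward

Total head at well C: h = 181.92 m (water level in the standpipe).
Pressure head at well G: ψ = P/(ρg) = 320.2×1000 / (1000 × 9.81) = 32.64 m.
Total head at well G: h = z + ψ = 146.09 + 32.64 = 178.73 m.
Δh = h(well C) − h(well G) = 181.92 − 178.73 = 3.19 m.
Vertical separation Δz = 166.53 − 146.09 = 20.44 m.
|i_v| = |Δh| / Δz = 3.19 / 20.44 = 0.156.
Head is higher in the shallow piezometer, so vertical flow is downward (recharge condition).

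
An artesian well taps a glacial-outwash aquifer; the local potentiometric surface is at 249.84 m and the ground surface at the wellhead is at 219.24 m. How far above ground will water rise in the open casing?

≈ 30.60 m above ground

Water rises to the potentiometric surface, so the rise above ground = 249.84 − 219.24 = 30.60 m.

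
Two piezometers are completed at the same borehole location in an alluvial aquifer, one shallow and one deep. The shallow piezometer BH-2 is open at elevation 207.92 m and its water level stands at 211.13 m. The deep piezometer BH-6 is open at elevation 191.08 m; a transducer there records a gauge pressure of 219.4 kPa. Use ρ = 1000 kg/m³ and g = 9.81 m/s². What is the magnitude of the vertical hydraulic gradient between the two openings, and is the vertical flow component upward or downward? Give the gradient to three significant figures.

Total head at BH-2: h = 211.13 m (water level in the standpipe).
Pressure head at BH-6: ψ = P/(ρg) = 219.4×1000 / (1000 × 9.81) = 22.36 m.
Total head at BH-6: h = z + ψ = 191.08 + 22.36 = 213.44 m.
Δh = h(BH-2) − h(BH-6) = 211.13 − 213.44 = -2.31 m.
Vertical separation Δz = 207.92 − 191.08 = 16.84 m.
|i_v| = |Δh| / Δz = 2.31 / 16.84 = 0.137.
Head is higher in the deep piezometer, so vertical flow is upward (discharge condition).

|i_v| ≈ 0.137; vertical flow is upward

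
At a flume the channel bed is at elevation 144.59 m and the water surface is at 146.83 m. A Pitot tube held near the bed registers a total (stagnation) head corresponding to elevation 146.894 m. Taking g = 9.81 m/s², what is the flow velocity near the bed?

v ≈ 1.12 m/s

Near the bed, under hydrostatic conditions, the piezometric head (z + ψ) equals the free-surface elevation, 146.83 m.
Velocity head = total − piezometric = 146.894 − 146.83 = 0.064 m.
v = √(2g·h_v) = √(2 × 9.81 × 0.064) = 1.12 m/s.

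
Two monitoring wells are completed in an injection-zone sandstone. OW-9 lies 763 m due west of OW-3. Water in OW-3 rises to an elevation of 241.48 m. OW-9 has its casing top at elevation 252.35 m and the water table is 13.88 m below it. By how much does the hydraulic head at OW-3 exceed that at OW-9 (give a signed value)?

Δh ≈ 3.01 m

Total head at OW-3: h = 241.48 m (water level in the piezometer is the total head).
Total head at OW-9: h = 252.35 − 13.88 = 238.47 m.
Head difference: h(OW-3) − h(OW-9) = 241.48 − 238.47 = 3.01 m.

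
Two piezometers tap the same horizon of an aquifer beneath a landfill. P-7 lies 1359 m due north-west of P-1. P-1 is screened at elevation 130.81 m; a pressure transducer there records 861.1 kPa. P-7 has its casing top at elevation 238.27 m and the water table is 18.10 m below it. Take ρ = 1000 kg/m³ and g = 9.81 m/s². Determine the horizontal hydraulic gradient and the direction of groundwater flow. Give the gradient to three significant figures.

Pressure head at P-1: ψ = P/(ρg) = 861.1×1000 / (1000 × 9.81) = 87.78 m.
Total head at P-1: h = z + ψ = 130.81 + 87.78 = 218.59 m.
Total head at P-7: h = 238.27 − 18.10 = 220.17 m.
Head difference: h(P-1) − h(P-7) = 218.59 − 220.17 = -1.58 m.
Hydraulic gradient: i = |Δh| / L = 1.58 / 1359 = 0.00116.
Flow is from higher to lower head: from P-7 toward P-1, i.e. toward the south-east.

i ≈ 0.00116; groundwater flows toward the south-east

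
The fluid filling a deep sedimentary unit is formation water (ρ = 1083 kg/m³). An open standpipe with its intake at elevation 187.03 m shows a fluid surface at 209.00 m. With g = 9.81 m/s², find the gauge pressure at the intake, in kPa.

Pressure head ψ = h − z = 209.00 − 187.03 = 21.97 m.
P = ρgψ = 1083 × 9.81 × 21.97 = 233414 Pa ≈ 233 kPa.

P ≈ 233 kPa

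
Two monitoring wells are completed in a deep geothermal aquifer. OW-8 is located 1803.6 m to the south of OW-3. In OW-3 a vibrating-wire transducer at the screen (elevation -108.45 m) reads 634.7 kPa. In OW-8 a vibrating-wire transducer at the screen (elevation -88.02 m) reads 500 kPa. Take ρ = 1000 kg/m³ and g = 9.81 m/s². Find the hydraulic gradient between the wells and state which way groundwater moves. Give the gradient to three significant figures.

i ≈ 0.00371; groundwater flows toward the north

Pressure head at OW-3: ψ = P/(ρg) = 634.7×1000 / (1000 × 9.81) = 64.70 m.
Total head at OW-3: h = z + ψ = -108.45 + 64.70 = -43.75 m.
Pressure head at OW-8: ψ = P/(ρg) = 500×1000 / (1000 × 9.81) = 50.97 m.
Total head at OW-8: h = z + ψ = -88.02 + 50.97 = -37.05 m.
Head difference: h(OW-3) − h(OW-8) = -43.75 − (-37.05) = -6.70 m.
Hydraulic gradient: i = |Δh| / L = 6.70 / 1803.6 = 0.00371.
Flow is from higher to lower head: from OW-8 toward OW-3, i.e. toward the north.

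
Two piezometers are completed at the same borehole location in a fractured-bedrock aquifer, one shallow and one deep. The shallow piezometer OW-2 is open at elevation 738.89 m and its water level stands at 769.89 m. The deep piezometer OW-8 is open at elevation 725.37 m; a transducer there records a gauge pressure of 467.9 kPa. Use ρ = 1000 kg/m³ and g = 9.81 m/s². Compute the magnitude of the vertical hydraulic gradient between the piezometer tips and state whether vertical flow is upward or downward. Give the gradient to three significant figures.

|i_v| ≈ 0.235; vertical flow is upward

Total head at OW-2: h = 769.89 m (water level in the standpipe).
Pressure head at OW-8: ψ = P/(ρg) = 467.9×1000 / (1000 × 9.81) = 47.70 m.
Total head at OW-8: h = z + ψ = 725.37 + 47.70 = 773.07 m.
Δh = h(OW-2) − h(OW-8) = 769.89 − 773.07 = -3.18 m.
Vertical separation Δz = 738.89 − 725.37 = 13.52 m.
|i_v| = |Δh| / Δz = 3.18 / 13.52 = 0.235.
Head is higher in the deep piezometer, so vertical flow is upward (discharge condition).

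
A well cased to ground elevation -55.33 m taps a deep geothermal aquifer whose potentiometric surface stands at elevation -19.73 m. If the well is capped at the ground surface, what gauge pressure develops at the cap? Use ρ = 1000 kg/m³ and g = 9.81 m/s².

Head above the cap: Δh = -19.73 − (-55.33) = 35.60 m.
P = ρgΔh = 1000 × 9.81 × 35.60 = 349236 Pa ≈ 349 kPa.

P ≈ 349 kPa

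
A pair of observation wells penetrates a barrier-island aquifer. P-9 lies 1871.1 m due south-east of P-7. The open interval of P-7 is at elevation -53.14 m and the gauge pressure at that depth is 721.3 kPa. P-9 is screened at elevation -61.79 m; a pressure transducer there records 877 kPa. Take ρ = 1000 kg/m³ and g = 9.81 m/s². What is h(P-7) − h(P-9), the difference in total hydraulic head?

Pressure head at P-7: ψ = P/(ρg) = 721.3×1000 / (1000 × 9.81) = 73.53 m.
Total head at P-7: h = z + ψ = -53.14 + 73.53 = 20.39 m.
Pressure head at P-9: ψ = P/(ρg) = 877×1000 / (1000 × 9.81) = 89.40 m.
Total head at P-9: h = z + ψ = -61.79 + 89.40 = 27.61 m.
Head difference: h(P-7) − h(P-9) = 20.39 − 27.61 = -7.22 m.

Δh ≈ -7.22 m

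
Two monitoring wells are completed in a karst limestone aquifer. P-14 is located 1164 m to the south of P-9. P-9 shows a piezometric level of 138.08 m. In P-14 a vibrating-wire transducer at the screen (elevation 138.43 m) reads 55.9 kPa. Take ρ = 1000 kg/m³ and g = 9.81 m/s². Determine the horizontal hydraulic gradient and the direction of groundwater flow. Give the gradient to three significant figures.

Total head at P-9: h = 138.08 m (water level in the piezometer is the total head).
Pressure head at P-14: ψ = P/(ρg) = 55.9×1000 / (1000 × 9.81) = 5.70 m.
Total head at P-14: h = z + ψ = 138.43 + 5.70 = 144.13 m.
Head difference: h(P-9) − h(P-14) = 138.08 − 144.13 = -6.05 m.
Hydraulic gradient: i = |Δh| / L = 6.05 / 1164 = 0.00520.
Flow is from higher to lower head: from P-14 toward P-9, i.e. toward the north.

i ≈ 0.00520; groundwater flows toward the north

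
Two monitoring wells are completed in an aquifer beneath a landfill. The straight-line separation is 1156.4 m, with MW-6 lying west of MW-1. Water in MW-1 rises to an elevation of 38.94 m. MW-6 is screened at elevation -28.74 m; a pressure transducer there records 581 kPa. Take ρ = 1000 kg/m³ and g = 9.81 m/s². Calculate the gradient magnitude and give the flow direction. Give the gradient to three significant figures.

i ≈ 0.00731; groundwater flows toward the west

Total head at MW-1: h = 38.94 m (water level in the piezometer is the total head).
Pressure head at MW-6: ψ = P/(ρg) = 581×1000 / (1000 × 9.81) = 59.23 m.
Total head at MW-6: h = z + ψ = -28.74 + 59.23 = 30.49 m.
Head difference: h(MW-1) − h(MW-6) = 38.94 − 30.49 = 8.45 m.
Hydraulic gradient: i = |Δh| / L = 8.45 / 1156.4 = 0.00731.
Flow is from higher to lower head: from MW-1 toward MW-6, i.e. toward the west.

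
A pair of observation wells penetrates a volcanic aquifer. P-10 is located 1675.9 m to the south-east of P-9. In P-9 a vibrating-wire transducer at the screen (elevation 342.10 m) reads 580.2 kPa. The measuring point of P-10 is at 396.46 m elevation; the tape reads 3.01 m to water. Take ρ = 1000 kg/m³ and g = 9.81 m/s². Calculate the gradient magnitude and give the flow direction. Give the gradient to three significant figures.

Pressure head at P-9: ψ = P/(ρg) = 580.2×1000 / (1000 × 9.81) = 59.14 m.
Total head at P-9: h = z + ψ = 342.10 + 59.14 = 401.24 m.
Total head at P-10: h = 396.46 − 3.01 = 393.45 m.
Head difference: h(P-9) − h(P-10) = 401.24 − 393.45 = 7.79 m.
Hydraulic gradient: i = |Δh| / L = 7.79 / 1675.9 = 0.00465.
Flow is from higher to lower head: from P-9 toward P-10, i.e. toward the south-east.

i ≈ 0.00465; groundwater flows toward the south-east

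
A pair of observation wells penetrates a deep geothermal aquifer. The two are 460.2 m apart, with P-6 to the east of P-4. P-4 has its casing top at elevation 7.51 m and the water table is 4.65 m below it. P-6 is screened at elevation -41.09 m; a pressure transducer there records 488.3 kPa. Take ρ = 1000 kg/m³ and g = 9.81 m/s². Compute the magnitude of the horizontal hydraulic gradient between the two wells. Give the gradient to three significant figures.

i ≈ 0.0127

Total head at P-4: h = 7.51 − 4.65 = 2.86 m.
Pressure head at P-6: ψ = P/(ρg) = 488.3×1000 / (1000 × 9.81) = 49.78 m.
Total head at P-6: h = z + ψ = -41.09 + 49.78 = 8.69 m.
Head difference: h(P-4) − h(P-6) = 2.86 − 8.69 = -5.83 m.
Hydraulic gradient: i = |Δh| / L = 5.83 / 460.2 = 0.0127.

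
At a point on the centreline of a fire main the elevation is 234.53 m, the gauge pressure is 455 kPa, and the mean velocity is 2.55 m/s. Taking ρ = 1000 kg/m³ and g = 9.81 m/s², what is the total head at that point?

h ≈ 281.24 m

Pressure head ψ = P/(ρg) = 455×1000 / (1000 × 9.81) = 46.38 m.
Velocity head = v²/(2g) = 2.55² / (2 × 9.81) = 0.331 m.
h = z + ψ + v²/(2g) = 234.53 + 46.38 + 0.331 = 281.24 m.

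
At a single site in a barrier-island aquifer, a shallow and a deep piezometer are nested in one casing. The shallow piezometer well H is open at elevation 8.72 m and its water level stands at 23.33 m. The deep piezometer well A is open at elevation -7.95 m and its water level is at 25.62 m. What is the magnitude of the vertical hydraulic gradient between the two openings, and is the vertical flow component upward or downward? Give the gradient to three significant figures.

Total head at well H: h = 23.33 m (water level in the standpipe).
Total head at well A: h = 25.62 m.
Δh = h(well H) − h(well A) = 23.33 − 25.62 = -2.29 m.
Vertical separation Δz = 8.72 − (-7.95) = 16.67 m.
|i_v| = |Δh| / Δz = 2.29 / 16.67 = 0.137.
Head is higher in the deep piezometer, so vertical flow is upward (discharge condition).

|i_v| ≈ 0.137; vertical flow is upward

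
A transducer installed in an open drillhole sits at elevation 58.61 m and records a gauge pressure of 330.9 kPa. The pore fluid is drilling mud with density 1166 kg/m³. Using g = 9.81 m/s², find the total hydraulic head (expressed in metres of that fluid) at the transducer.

h ≈ 87.54 m

ψ = P/(ρg) = 330.9×1000 / (1166 × 9.81) = 28.93 m.
h = z + ψ = 58.61 + 28.93 = 87.54 m.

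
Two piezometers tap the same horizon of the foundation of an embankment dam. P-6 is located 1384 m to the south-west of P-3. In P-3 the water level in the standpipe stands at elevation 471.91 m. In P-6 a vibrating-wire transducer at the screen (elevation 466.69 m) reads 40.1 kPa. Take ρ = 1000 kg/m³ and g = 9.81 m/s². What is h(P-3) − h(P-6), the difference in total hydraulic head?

Total head at P-3: h = 471.91 m (water level in the piezometer is the total head).
Pressure head at P-6: ψ = P/(ρg) = 40.1×1000 / (1000 × 9.81) = 4.09 m.
Total head at P-6: h = z + ψ = 466.69 + 4.09 = 470.78 m.
Head difference: h(P-3) − h(P-6) = 471.91 − 470.78 = 1.13 m.

Δh ≈ 1.13 m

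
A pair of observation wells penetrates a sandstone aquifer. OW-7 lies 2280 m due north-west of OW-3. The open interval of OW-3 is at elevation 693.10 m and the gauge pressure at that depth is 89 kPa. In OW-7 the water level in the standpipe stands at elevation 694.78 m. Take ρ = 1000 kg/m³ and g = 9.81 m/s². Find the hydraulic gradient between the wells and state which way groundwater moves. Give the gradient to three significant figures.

Pressure head at OW-3: ψ = P/(ρg) = 89×1000 / (1000 × 9.81) = 9.07 m.
Total head at OW-3: h = z + ψ = 693.10 + 9.07 = 702.17 m.
Total head at OW-7: h = 694.78 m (water level in the piezometer is the total head).
Head difference: h(OW-3) − h(OW-7) = 702.17 − 694.78 = 7.39 m.
Hydraulic gradient: i = |Δh| / L = 7.39 / 2280 = 0.00324.
Flow is from higher to lower head: from OW-3 toward OW-7, i.e. toward the north-west.

i ≈ 0.00324; groundwater flows toward the north-west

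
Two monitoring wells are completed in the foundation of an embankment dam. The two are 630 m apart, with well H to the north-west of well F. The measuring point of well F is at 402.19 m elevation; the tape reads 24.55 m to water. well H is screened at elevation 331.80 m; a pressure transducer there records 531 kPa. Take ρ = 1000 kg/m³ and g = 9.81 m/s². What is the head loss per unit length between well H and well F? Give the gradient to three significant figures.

Total head at well F: h = 402.19 − 24.55 = 377.64 m.
Pressure head at well H: ψ = P/(ρg) = 531×1000 / (1000 × 9.81) = 54.13 m.
Total head at well H: h = z + ψ = 331.80 + 54.13 = 385.93 m.
Head difference: h(well F) − h(well H) = 377.64 − 385.93 = -8.29 m.
Hydraulic gradient: i = |Δh| / L = 8.29 / 630 = 0.0132.

i ≈ 0.0132 m/m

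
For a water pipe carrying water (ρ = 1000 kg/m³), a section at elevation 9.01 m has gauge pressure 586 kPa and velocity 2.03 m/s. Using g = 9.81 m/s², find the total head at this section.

Pressure head ψ = P/(ρg) = 586×1000 / (1000 × 9.81) = 59.73 m.
Velocity head = v²/(2g) = 2.03² / (2 × 9.81) = 0.210 m.
h = z + ψ + v²/(2g) = 9.01 + 59.73 + 0.210 = 68.95 m.

h ≈ 68.95 m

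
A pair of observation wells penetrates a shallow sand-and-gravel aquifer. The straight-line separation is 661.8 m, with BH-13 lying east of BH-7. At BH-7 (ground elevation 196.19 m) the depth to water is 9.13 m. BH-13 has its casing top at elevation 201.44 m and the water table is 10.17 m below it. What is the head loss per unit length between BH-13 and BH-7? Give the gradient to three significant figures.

Total head at BH-7: h = 196.19 − 9.13 = 187.06 m.
Total head at BH-13: h = 201.44 − 10.17 = 191.27 m.
Head difference: h(BH-7) − h(BH-13) = 187.06 − 191.27 = -4.21 m.
Hydraulic gradient: i = |Δh| / L = 4.21 / 661.8 = 0.00636.

i ≈ 0.00636 m/m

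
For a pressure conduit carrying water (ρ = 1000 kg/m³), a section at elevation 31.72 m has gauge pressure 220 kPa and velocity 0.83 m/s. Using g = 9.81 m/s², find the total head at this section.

h ≈ 54.18 m

Pressure head ψ = P/(ρg) = 220×1000 / (1000 × 9.81) = 22.43 m.
Velocity head = v²/(2g) = 0.83² / (2 × 9.81) = 0.035 m.
h = z + ψ + v²/(2g) = 31.72 + 22.43 + 0.035 = 54.18 m.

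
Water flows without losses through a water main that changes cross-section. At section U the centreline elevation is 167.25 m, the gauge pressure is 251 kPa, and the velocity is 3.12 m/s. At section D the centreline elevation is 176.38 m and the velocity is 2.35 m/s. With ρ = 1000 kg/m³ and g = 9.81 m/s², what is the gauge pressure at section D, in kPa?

P₂ ≈ 164 kPa

Pressure head at U: ψ₁ = P₁/(ρg) = 251×1000 / (1000 × 9.81) = 25.59 m.
Velocity heads: v₁²/2g = 3.12²/19.62 = 0.496 m; v₂²/2g = 2.35²/19.62 = 0.281 m.
Total head H = z₁ + ψ₁ + v₁²/2g = 167.25 + 25.59 + 0.496 = 193.34 m.
ψ₂ = H − z₂ − v₂²/2g = 193.34 − 176.38 − 0.281 = 16.68 m.
P₂ = ρgψ₂ = 1000 × 9.81 × 16.68 ≈ 164 kPa.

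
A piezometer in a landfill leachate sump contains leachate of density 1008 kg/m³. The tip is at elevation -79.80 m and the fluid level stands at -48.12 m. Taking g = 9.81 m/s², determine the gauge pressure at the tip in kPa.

Pressure head ψ = h − z = -48.12 − (-79.80) = 31.68 m.
P = ρgψ = 1008 × 9.81 × 31.68 = 313267 Pa ≈ 313 kPa.

P ≈ 313 kPa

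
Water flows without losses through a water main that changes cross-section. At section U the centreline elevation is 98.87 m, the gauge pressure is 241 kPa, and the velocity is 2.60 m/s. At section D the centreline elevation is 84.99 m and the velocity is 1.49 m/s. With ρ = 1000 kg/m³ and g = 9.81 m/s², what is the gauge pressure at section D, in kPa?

Pressure head at U: ψ₁ = P₁/(ρg) = 241×1000 / (1000 × 9.81) = 24.57 m.
Velocity heads: v₁²/2g = 2.60²/19.62 = 0.345 m; v₂²/2g = 1.49²/19.62 = 0.113 m.
Total head H = z₁ + ψ₁ + v₁²/2g = 98.87 + 24.57 + 0.345 = 123.78 m.
ψ₂ = H − z₂ − v₂²/2g = 123.78 − 84.99 − 0.113 = 38.68 m.
P₂ = ρgψ₂ = 1000 × 9.81 × 38.68 ≈ 379 kPa.

P₂ ≈ 379 kPa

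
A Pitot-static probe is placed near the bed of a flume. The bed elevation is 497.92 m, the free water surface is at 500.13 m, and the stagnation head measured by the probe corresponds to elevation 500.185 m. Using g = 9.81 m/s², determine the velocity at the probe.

Near the bed, under hydrostatic conditions, the piezometric head (z + ψ) equals the free-surface elevation, 500.13 m.
Velocity head = total − piezometric = 500.185 − 500.13 = 0.055 m.
v = √(2g·h_v) = √(2 × 9.81 × 0.055) = 1.04 m/s.

v ≈ 1.04 m/s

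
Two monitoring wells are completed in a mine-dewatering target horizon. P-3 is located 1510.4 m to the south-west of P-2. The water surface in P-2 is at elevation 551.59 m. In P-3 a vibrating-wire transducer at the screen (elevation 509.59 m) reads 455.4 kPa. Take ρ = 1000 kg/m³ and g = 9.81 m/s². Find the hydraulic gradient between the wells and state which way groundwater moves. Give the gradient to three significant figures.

i ≈ 0.00293; groundwater flows toward the north-east

Total head at P-2: h = 551.59 m (water level in the piezometer is the total head).
Pressure head at P-3: ψ = P/(ρg) = 455.4×1000 / (1000 × 9.81) = 46.42 m.
Total head at P-3: h = z + ψ = 509.59 + 46.42 = 556.01 m.
Head difference: h(P-2) − h(P-3) = 551.59 − 556.01 = -4.42 m.
Hydraulic gradient: i = |Δh| / L = 4.42 / 1510.4 = 0.00293.
Flow is from higher to lower head: from P-3 toward P-2, i.e. toward the north-east.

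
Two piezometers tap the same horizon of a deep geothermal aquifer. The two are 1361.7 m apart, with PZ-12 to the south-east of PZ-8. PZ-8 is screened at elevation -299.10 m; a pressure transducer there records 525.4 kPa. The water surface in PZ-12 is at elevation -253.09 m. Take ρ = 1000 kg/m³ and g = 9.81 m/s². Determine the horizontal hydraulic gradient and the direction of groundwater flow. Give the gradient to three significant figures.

Pressure head at PZ-8: ψ = P/(ρg) = 525.4×1000 / (1000 × 9.81) = 53.56 m.
Total head at PZ-8: h = z + ψ = -299.10 + 53.56 = -245.54 m.
Total head at PZ-12: h = -253.09 m (water level in the piezometer is the total head).
Head difference: h(PZ-8) − h(PZ-12) = -245.54 − (-253.09) = 7.55 m.
Hydraulic gradient: i = |Δh| / L = 7.55 / 1361.7 = 0.00554.
Flow is from higher to lower head: from PZ-8 toward PZ-12, i.e. toward the south-east.

i ≈ 0.00554; groundwater flows toward the south-east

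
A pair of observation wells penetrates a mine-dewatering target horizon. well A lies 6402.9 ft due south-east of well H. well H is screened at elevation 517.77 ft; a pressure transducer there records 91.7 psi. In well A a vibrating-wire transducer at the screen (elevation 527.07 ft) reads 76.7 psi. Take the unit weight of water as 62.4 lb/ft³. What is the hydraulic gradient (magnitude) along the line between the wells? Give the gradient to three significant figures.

Pressure head at well H: ψ = 144·P/γ = 144 × 91.7 / 62.4 = 211.62 ft.
Total head at well H: h = z + ψ = 517.77 + 211.62 = 729.39 ft.
Pressure head at well A: ψ = 144·P/γ = 144 × 76.7 / 62.4 = 177.00 ft.
Total head at well A: h = z + ψ = 527.07 + 177.00 = 704.07 ft.
Head difference: h(well H) − h(well A) = 729.39 − 704.07 = 25.32 ft.
Hydraulic gradient: i = |Δh| / L = 25.32 / 6402.9 = 0.00395.

i ≈ 0.00395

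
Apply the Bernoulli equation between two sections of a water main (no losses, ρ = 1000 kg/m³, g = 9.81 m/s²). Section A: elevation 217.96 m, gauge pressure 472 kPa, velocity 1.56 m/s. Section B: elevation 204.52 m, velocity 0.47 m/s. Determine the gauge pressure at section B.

P₂ ≈ 605 kPa

Pressure head at A: ψ₁ = P₁/(ρg) = 472×1000 / (1000 × 9.81) = 48.11 m.
Velocity heads: v₁²/2g = 1.56²/19.62 = 0.124 m; v₂²/2g = 0.47²/19.62 = 0.011 m.
Total head H = z₁ + ψ₁ + v₁²/2g = 217.96 + 48.11 + 0.124 = 266.19 m.
ψ₂ = H − z₂ − v₂²/2g = 266.19 − 204.52 − 0.011 = 61.66 m.
P₂ = ρgψ₂ = 1000 × 9.81 × 61.66 ≈ 605 kPa.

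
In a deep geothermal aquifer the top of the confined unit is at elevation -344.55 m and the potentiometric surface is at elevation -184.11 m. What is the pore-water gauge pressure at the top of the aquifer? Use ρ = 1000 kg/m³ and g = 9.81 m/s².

Pressure head at the aquifer top: ψ = h − z = -184.11 − (-344.55) = 160.44 m.
P = ρgψ = 1000 × 9.81 × 160.44 = 1573916 Pa ≈ 1570 kPa.

P ≈ 1570 kPa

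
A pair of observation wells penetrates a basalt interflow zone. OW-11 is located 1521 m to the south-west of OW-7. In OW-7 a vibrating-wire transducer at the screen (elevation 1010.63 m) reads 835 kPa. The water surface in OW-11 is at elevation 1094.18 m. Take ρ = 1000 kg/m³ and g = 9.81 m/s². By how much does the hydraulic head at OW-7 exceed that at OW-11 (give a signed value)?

Δh ≈ 1.57 m

Pressure head at OW-7: ψ = P/(ρg) = 835×1000 / (1000 × 9.81) = 85.12 m.
Total head at OW-7: h = z + ψ = 1010.63 + 85.12 = 1095.75 m.
Total head at OW-11: h = 1094.18 m (water level in the piezometer is the total head).
Head difference: h(OW-7) − h(OW-11) = 1095.75 − 1094.18 = 1.57 m.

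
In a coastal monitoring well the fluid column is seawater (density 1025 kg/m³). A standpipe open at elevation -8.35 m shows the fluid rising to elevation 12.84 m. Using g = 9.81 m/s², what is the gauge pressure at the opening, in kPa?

P ≈ 213 kPa

Pressure head ψ = h − z = 12.84 − (-8.35) = 21.19 m.
P = ρgψ = 1025 × 9.81 × 21.19 = 213071 Pa ≈ 213 kPa.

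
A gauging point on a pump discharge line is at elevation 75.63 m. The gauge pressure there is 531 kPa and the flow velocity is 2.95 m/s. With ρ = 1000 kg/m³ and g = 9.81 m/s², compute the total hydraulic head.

h ≈ 130.20 m

Pressure head ψ = P/(ρg) = 531×1000 / (1000 × 9.81) = 54.13 m.
Velocity head = v²/(2g) = 2.95² / (2 × 9.81) = 0.444 m.
h = z + ψ + v²/(2g) = 75.63 + 54.13 + 0.444 = 130.20 m.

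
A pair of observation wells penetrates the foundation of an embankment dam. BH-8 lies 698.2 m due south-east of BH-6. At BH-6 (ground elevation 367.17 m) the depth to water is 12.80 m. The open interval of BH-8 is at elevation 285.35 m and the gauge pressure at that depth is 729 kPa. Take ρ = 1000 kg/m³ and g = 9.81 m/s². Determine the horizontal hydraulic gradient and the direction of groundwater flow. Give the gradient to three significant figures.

Total head at BH-6: h = 367.17 − 12.80 = 354.37 m.
Pressure head at BH-8: ψ = P/(ρg) = 729×1000 / (1000 × 9.81) = 74.31 m.
Total head at BH-8: h = z + ψ = 285.35 + 74.31 = 359.66 m.
Head difference: h(BH-6) − h(BH-8) = 354.37 − 359.66 = -5.29 m.
Hydraulic gradient: i = |Δh| / L = 5.29 / 698.2 = 0.00758.
Flow is from higher to lower head: from BH-8 toward BH-6, i.e. toward the north-west.

i ≈ 0.00758; groundwater flows toward the north-west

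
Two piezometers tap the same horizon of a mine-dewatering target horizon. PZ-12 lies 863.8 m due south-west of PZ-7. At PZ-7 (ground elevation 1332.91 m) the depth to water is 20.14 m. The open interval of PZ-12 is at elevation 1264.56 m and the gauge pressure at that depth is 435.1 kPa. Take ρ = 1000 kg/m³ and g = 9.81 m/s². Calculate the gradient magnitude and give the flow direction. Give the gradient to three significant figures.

i ≈ 0.00447; groundwater flows toward the south-west

Total head at PZ-7: h = 1332.91 − 20.14 = 1312.77 m.
Pressure head at PZ-12: ψ = P/(ρg) = 435.1×1000 / (1000 × 9.81) = 44.35 m.
Total head at PZ-12: h = z + ψ = 1264.56 + 44.35 = 1308.91 m.
Head difference: h(PZ-7) − h(PZ-12) = 1312.77 − 1308.91 = 3.86 m.
Hydraulic gradient: i = |Δh| / L = 3.86 / 863.8 = 0.00447.
Flow is from higher to lower head: from PZ-7 toward PZ-12, i.e. toward the south-west.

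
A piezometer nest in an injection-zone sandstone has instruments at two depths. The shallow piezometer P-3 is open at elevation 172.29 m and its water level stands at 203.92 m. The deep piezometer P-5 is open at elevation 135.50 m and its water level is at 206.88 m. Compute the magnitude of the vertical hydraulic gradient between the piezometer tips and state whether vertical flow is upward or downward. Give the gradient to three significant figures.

Total head at P-3: h = 203.92 m (water level in the standpipe).
Total head at P-5: h = 206.88 m.
Δh = h(P-3) − h(P-5) = 203.92 − 206.88 = -2.96 m.
Vertical separation Δz = 172.29 − 135.50 = 36.79 m.
|i_v| = |Δh| / Δz = 2.96 / 36.79 = 0.0805.
Head is higher in the deep piezometer, so vertical flow is upward (discharge condition).

|i_v| ≈ 0.0805; vertical flow is upward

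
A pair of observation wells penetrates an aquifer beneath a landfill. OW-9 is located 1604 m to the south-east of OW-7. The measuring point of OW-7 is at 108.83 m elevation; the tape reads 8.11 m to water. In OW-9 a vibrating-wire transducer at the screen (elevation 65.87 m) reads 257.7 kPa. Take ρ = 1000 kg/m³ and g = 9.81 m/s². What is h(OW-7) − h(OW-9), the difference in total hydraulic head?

Total head at OW-7: h = 108.83 − 8.11 = 100.72 m.
Pressure head at OW-9: ψ = P/(ρg) = 257.7×1000 / (1000 × 9.81) = 26.27 m.
Total head at OW-9: h = z + ψ = 65.87 + 26.27 = 92.14 m.
Head difference: h(OW-7) − h(OW-9) = 100.72 − 92.14 = 8.58 m.

Δh ≈ 8.58 m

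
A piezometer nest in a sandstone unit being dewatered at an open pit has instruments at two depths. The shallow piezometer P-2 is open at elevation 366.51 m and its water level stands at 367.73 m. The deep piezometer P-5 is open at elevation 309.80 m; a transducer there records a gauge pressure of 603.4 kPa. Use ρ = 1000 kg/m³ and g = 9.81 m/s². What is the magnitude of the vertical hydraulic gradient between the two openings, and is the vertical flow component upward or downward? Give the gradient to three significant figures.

|i_v| ≈ 0.0631; vertical flow is upward

Total head at P-2: h = 367.73 m (water level in the standpipe).
Pressure head at P-5: ψ = P/(ρg) = 603.4×1000 / (1000 × 9.81) = 61.51 m.
Total head at P-5: h = z + ψ = 309.80 + 61.51 = 371.31 m.
Δh = h(P-2) − h(P-5) = 367.73 − 371.31 = -3.58 m.
Vertical separation Δz = 366.51 − 309.80 = 56.71 m.
|i_v| = |Δh| / Δz = 3.58 / 56.71 = 0.0631.
Head is higher in the deep piezometer, so vertical flow is upward (discharge condition).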